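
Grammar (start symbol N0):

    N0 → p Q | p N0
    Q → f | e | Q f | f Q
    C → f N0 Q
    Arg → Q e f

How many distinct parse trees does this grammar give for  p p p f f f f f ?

16

Parse trees for p p p f f f f f (showing first 6 of 16):
  [N0 p [N0 p [N0 p [Q [Q [Q [Q [Q f] f] f] f] f]]]]
  [N0 p [N0 p [N0 p [Q [Q [Q [Q f [Q f]] f] f] f]]]]
  [N0 p [N0 p [N0 p [Q [Q [Q f [Q [Q f] f]] f] f]]]]
  [N0 p [N0 p [N0 p [Q [Q [Q f [Q f [Q f]]] f] f]]]]
  [N0 p [N0 p [N0 p [Q [Q f [Q [Q [Q f] f] f]] f]]]]
  [N0 p [N0 p [N0 p [Q [Q f [Q [Q f [Q f]] f]] f]]]]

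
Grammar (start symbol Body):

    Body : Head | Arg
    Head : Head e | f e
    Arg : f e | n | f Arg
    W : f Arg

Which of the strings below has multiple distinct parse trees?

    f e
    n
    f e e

f e: 2 trees
n: 1 tree
f e e: 1 tree

f e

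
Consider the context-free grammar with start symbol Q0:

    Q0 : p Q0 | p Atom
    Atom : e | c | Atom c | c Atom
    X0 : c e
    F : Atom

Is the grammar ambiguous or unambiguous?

Ambiguous

Witness: p c c

Derivation 1: Q0 ⇒ p Atom ⇒ p Atom c ⇒ p c c
Derivation 2: Q0 ⇒ p Atom ⇒ p c Atom ⇒ p c c

Two distinct leftmost derivations for the same string.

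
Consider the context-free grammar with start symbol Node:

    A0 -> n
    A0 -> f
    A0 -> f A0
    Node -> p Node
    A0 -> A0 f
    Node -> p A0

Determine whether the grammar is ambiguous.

Witness: p f f

Derivation 1: Node ⇒ p A0 ⇒ p f A0 ⇒ p f f
Derivation 2: Node ⇒ p A0 ⇒ p A0 f ⇒ p f f

Two distinct leftmost derivations for the same string.

Ambiguous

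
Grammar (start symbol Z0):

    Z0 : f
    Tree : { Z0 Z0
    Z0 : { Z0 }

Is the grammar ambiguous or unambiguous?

(Tree is unreachable from Z0, so its rules don't affect L(Z0).) L(Z0) is { openⁿ atom closeⁿ : n ≥ 0 }. The bracket depth fixes n, and the derivation is forced at every step.

Unambiguous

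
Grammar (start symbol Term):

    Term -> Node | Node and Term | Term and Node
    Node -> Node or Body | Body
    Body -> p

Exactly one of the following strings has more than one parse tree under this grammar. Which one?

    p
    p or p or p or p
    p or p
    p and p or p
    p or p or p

p and p or p

p: 1 tree
p or p or p or p: 1 tree
p or p: 1 tree
p and p or p: 2 trees
p or p or p: 1 tree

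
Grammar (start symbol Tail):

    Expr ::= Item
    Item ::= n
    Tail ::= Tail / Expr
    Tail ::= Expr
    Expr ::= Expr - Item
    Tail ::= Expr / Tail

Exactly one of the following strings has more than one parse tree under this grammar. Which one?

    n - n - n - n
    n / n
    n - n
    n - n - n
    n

n - n - n - n: 1 tree
n / n: 2 trees
n - n: 1 tree
n - n - n: 1 tree
n: 1 tree

n / n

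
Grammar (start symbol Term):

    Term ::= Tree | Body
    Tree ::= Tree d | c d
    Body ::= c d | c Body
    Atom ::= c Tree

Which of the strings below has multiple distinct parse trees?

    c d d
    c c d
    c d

c d

c d d: 1 tree
c c d: 1 tree
c d: 2 trees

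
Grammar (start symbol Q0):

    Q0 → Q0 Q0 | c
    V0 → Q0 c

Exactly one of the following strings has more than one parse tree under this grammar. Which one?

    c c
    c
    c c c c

c c c c

c c: 1 tree
c: 1 tree
c c c c: 5 trees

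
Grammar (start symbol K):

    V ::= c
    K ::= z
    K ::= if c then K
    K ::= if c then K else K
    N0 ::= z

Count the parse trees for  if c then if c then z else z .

2

Parse trees for if c then if c then z else z:
  [K if c then [K if c then [K z] else [K z]]]
  [K if c then [K if c then [K z]] else [K z]]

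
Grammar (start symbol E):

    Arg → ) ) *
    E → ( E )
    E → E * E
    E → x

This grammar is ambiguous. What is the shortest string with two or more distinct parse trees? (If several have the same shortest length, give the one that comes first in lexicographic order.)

length 1: no string has ≥2 trees
length 3: no string has ≥2 trees
length 5: x * x * x has 2 parse trees

Two derivations of x * x * x:
  E ⇒ E * E ⇒ E * E * E ⇒ x * E * E ⇒ x * x * E ⇒ x * x * x
  E ⇒ E * E ⇒ x * E ⇒ x * E * E ⇒ x * x * E ⇒ x * x * x

x * x * x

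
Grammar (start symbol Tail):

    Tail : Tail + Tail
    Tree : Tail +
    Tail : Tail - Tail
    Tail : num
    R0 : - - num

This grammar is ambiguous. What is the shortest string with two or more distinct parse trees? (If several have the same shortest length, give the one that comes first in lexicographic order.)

num + num + num

length 1: no string has ≥2 trees
length 3: no string has ≥2 trees
length 5: num + num + num has 2 parse trees

Two derivations of num + num + num:
  Tail ⇒ Tail + Tail ⇒ Tail + Tail + Tail ⇒ num + Tail + Tail ⇒ num + num + Tail ⇒ num + num + num
  Tail ⇒ Tail + Tail ⇒ num + Tail ⇒ num + Tail + Tail ⇒ num + num + Tail ⇒ num + num + num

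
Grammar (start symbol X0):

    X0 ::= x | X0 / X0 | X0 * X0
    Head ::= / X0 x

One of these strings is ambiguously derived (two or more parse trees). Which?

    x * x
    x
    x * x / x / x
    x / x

x * x / x / x

x * x: 1 tree
x: 1 tree
x * x / x / x: 5 trees
x / x: 1 tree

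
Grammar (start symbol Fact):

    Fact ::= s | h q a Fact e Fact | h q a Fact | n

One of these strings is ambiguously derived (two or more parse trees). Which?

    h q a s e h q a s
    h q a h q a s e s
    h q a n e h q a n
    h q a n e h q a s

h q a s e h q a s: 1 tree
h q a h q a s e s: 2 trees
h q a n e h q a n: 1 tree
h q a n e h q a s: 1 tree

h q a h q a s e s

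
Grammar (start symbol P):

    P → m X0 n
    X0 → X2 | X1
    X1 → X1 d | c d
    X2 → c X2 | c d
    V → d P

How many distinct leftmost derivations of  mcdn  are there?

Parse trees for mcdn:
  [P m [X0 [X2 c d]] n]
  [P m [X0 [X1 c d]] n]

2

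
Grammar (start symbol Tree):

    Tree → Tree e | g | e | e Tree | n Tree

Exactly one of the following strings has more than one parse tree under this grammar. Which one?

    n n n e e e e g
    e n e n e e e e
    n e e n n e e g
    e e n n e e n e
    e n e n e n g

e n e n e e e e

n n n e e e e g: 1 tree
e n e n e e e e: 64 trees
n e e n n e e g: 1 tree
e e n n e e n e: 1 tree
e n e n e n g: 1 tree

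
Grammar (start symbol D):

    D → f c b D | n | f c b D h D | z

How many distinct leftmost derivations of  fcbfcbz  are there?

Parse trees for fcbfcbz:
  [D f c b [D f c b [D z]]]

1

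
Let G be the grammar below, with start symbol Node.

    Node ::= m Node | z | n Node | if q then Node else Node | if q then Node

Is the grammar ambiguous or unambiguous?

Witness: if q then if q then z else z

Derivation 1: Node ⇒ if q then Node else Node ⇒ if q then if q then Node else Node ⇒ if q then if q then z else Node ⇒ if q then if q then z else z
Derivation 2: Node ⇒ if q then Node ⇒ if q then if q then Node else Node ⇒ if q then if q then z else Node ⇒ if q then if q then z else z

Two distinct leftmost derivations for the same string.

Ambiguous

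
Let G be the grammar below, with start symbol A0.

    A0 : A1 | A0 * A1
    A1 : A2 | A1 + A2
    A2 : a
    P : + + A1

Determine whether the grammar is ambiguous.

Unambiguous

Only A0, A1, A2 are reachable from A0; ignoring the rest: The grammar is stratified — A0 handles '*' (left-recursive), A1 handles '+', A2 atoms. Each operator has a fixed associativity and precedence level, so every string has one parse.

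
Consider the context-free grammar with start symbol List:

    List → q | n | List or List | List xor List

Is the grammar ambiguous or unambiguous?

Ambiguous

Witness: n or n or n

Derivation 1: List ⇒ List or List ⇒ n or List ⇒ n or List or List ⇒ n or n or List ⇒ n or n or n
Derivation 2: List ⇒ List or List ⇒ List or List or List ⇒ n or List or List ⇒ n or n or List ⇒ n or n or n

Two distinct leftmost derivations for the same string.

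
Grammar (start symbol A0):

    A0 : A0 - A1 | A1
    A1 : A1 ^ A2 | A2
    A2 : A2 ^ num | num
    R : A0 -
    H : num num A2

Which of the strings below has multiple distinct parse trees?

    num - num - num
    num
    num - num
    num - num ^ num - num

num - num - num: 1 tree
num: 1 tree
num - num: 1 tree
num - num ^ num - num: 2 trees

num - num ^ num - num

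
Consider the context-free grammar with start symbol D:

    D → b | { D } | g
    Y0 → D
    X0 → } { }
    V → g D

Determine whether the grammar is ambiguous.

Unambiguous

(Y0, X0, V are unreachable from D, so their rules don't affect L(D).) L(D) is { openⁿ atom closeⁿ : n ≥ 0 }. The bracket depth fixes n, and the derivation is forced at every step.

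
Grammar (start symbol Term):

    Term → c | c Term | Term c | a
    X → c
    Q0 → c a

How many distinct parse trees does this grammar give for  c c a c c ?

Parse trees for c c a c c:
  [Term c [Term c [Term [Term [Term a] c] c]]]
  [Term c [Term [Term c [Term [Term a] c]] c]]
  [Term c [Term [Term [Term c [Term a]] c] c]]
  [Term [Term c [Term c [Term [Term a] c]]] c]
  [Term [Term c [Term [Term c [Term a]] c]] c]
  [Term [Term [Term c [Term c [Term a]]] c] c]

6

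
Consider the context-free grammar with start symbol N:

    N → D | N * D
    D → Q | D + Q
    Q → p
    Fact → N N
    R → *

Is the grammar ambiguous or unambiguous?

(Fact, R are unreachable from N, so their rules don't affect L(N).) N → N * D | D  ;  D → D + Q | Q  — a left-associative chain with Q at the bottom. Each string factors uniquely by precedence.

Unambiguous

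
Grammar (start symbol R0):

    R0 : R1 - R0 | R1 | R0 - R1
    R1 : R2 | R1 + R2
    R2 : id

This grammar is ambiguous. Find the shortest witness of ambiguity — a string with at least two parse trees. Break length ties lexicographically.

id - id

length 1: no string has ≥2 trees
length 3: id - id has 2 parse trees

Two derivations of id - id:
  R0 ⇒ R1 - R0 ⇒ R2 - R0 ⇒ id - R0 ⇒ id - R1 ⇒ id - R2 ⇒ id - id
  R0 ⇒ R0 - R1 ⇒ R1 - R1 ⇒ R2 - R1 ⇒ id - R1 ⇒ id - R2 ⇒ id - id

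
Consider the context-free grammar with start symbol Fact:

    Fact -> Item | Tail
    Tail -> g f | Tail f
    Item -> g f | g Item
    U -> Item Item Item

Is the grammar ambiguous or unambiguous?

Witness: g f

Derivation 1: Fact ⇒ Item ⇒ g f
Derivation 2: Fact ⇒ Tail ⇒ g f

Two distinct leftmost derivations for the same string.

Ambiguous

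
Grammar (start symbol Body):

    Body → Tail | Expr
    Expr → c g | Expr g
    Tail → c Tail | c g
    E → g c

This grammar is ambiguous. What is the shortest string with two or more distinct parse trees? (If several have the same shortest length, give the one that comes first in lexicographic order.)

c g

length 2: c g has 2 parse trees

Two derivations of c g:
  Body ⇒ Tail ⇒ c g
  Body ⇒ Expr ⇒ c g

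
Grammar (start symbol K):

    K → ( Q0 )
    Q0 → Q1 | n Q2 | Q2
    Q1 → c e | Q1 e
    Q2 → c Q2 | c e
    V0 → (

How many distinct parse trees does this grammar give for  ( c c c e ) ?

1

Parse trees for ( c c c e ):
  [K ( [Q0 [Q2 c [Q2 c [Q2 c e]]]] )]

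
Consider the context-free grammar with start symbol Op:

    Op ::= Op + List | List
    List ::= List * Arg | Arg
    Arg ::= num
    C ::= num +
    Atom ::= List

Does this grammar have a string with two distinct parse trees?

Unambiguous

(C, Atom are unreachable from Op, so their rules don't affect L(Op).) This is a standard precedence ladder (Op over List over Arg), with each level left-recursive on its own operator ('+' at Op, '*' at List). That structure is LR(1), hence unambiguous.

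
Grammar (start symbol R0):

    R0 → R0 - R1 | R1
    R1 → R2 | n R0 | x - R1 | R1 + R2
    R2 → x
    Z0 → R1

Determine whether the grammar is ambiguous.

Ambiguous

Witness: x - x

Derivation 1: R0 ⇒ R0 - R1 ⇒ R1 - R1 ⇒ R2 - R1 ⇒ x - R1 ⇒ x - R2 ⇒ x - x
Derivation 2: R0 ⇒ R1 ⇒ x - R1 ⇒ x - R2 ⇒ x - x

Two distinct leftmost derivations for the same string.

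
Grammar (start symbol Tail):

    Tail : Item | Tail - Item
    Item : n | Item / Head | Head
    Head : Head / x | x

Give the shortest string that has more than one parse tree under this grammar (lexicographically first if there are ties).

x / x

length 1: no string has ≥2 trees
length 3: x / x has 2 parse trees

Two derivations of x / x:
  Tail ⇒ Item ⇒ Item / Head ⇒ Head / Head ⇒ x / Head ⇒ x / x
  Tail ⇒ Item ⇒ Head ⇒ Head / x ⇒ x / x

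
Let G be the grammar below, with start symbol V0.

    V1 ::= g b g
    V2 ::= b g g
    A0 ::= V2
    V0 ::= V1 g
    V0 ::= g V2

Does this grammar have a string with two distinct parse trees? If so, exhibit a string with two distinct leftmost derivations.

Ambiguous

Witness: g b g g

Derivation 1: V0 ⇒ V1 g ⇒ g b g g
Derivation 2: V0 ⇒ g V2 ⇒ g b g g

Two distinct leftmost derivations for the same string.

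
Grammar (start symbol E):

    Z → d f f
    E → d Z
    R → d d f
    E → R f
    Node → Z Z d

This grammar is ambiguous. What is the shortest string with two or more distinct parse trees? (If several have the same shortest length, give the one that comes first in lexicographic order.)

d d f f

length 4: d d f f has 2 parse trees

Two derivations of d d f f:
  E ⇒ d Z ⇒ d d f f
  E ⇒ R f ⇒ d d f f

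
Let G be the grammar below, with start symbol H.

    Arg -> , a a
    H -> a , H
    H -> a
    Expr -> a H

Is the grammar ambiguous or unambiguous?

Unambiguous

Only H is reachable from H; ignoring the rest: Right-recursive list with a separator: after each atom, whether the separator follows determines the rule. One parse per string.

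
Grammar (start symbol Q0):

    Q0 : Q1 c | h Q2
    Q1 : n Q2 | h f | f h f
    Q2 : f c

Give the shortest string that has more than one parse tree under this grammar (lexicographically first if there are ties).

h f c

length 3: h f c has 2 parse trees

Two derivations of h f c:
  Q0 ⇒ Q1 c ⇒ h f c
  Q0 ⇒ h Q2 ⇒ h f c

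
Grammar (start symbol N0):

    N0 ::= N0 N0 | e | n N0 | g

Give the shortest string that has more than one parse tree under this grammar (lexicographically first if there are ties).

length 1: no string has ≥2 trees
length 2: no string has ≥2 trees
length 3: e e e has 2 parse trees

Two derivations of e e e:
  N0 ⇒ N0 N0 ⇒ N0 N0 N0 ⇒ e N0 N0 ⇒ e e N0 ⇒ e e e
  N0 ⇒ N0 N0 ⇒ e N0 ⇒ e N0 N0 ⇒ e e N0 ⇒ e e e

e e e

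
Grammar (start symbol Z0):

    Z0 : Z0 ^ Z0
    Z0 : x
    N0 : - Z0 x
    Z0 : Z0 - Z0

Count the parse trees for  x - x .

Parse trees for x - x:
  [Z0 [Z0 x] - [Z0 x]]

1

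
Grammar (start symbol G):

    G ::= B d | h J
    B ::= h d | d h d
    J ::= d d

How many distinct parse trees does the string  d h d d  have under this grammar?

1

Parse trees for d h d d:
  [G [B d h d] d]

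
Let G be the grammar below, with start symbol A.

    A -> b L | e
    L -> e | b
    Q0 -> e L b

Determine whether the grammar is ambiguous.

(Q0 is unreachable from A, so its rules don't affect L(A).) Restricted to the reachable nonterminals, every rule has the form A → t or A → t B, and no two rules for the same A share a first terminal. The grammar encodes a DFA — one run per string.

Unambiguous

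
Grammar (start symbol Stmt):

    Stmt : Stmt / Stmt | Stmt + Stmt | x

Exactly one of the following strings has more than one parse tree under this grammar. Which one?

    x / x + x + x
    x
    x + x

x / x + x + x

x / x + x + x: 5 trees
x: 1 tree
x + x: 1 tree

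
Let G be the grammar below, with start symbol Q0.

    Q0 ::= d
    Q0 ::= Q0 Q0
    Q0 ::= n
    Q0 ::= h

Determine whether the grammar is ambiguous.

Witness: d d d

Derivation 1: Q0 ⇒ Q0 Q0 ⇒ d Q0 ⇒ d Q0 Q0 ⇒ d d Q0 ⇒ d d d
Derivation 2: Q0 ⇒ Q0 Q0 ⇒ Q0 Q0 Q0 ⇒ d Q0 Q0 ⇒ d d Q0 ⇒ d d d

Two distinct leftmost derivations for the same string.

Ambiguous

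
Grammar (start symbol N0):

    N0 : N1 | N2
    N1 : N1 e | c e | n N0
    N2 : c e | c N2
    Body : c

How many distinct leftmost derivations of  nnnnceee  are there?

Parse trees for nnnnceee (showing first 6 of 25):
  [N0 [N1 [N1 [N1 n [N0 [N1 n [N0 [N1 n [N0 [N1 n [N0 [N1 c e]]]]]]]]] e] e]]
  [N0 [N1 [N1 [N1 n [N0 [N1 n [N0 [N1 n [N0 [N1 n [N0 [N2 c e]]]]]]]]] e] e]]
  [N0 [N1 [N1 n [N0 [N1 [N1 n [N0 [N1 n [N0 [N1 n [N0 [N1 c e]]]]]]] e]]] e]]
  [N0 [N1 [N1 n [N0 [N1 [N1 n [N0 [N1 n [N0 [N1 n [N0 [N2 c e]]]]]]] e]]] e]]
  [N0 [N1 [N1 n [N0 [N1 n [N0 [N1 [N1 n [N0 [N1 n [N0 [N1 c e]]]]] e]]]]] e]]
  [N0 [N1 [N1 n [N0 [N1 n [N0 [N1 [N1 n [N0 [N1 n [N0 [N2 c e]]]]] e]]]]] e]]

25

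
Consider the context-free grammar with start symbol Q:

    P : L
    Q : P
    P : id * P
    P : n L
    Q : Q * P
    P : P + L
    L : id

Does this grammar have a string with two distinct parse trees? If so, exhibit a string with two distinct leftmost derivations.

Witness: id * id

Derivation 1: Q ⇒ P ⇒ id * P ⇒ id * L ⇒ id * id
Derivation 2: Q ⇒ Q * P ⇒ P * P ⇒ L * P ⇒ id * P ⇒ id * L ⇒ id * id

Two distinct leftmost derivations for the same string.

Ambiguous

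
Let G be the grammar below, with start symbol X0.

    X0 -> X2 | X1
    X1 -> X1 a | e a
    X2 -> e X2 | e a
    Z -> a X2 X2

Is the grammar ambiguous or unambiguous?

Witness: e a

Derivation 1: X0 ⇒ X2 ⇒ e a
Derivation 2: X0 ⇒ X1 ⇒ e a

Two distinct leftmost derivations for the same string.

Ambiguous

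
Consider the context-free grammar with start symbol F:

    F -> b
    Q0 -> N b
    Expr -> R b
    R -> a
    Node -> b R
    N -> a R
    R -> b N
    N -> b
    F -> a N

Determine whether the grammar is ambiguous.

(Expr, Q0, Node are unreachable from F, so their rules don't affect L(F).) Restricted to the reachable nonterminals, every rule has the form A → t or A → t B, and no two rules for the same A share a first terminal. The grammar encodes a DFA — one run per string.

Unambiguous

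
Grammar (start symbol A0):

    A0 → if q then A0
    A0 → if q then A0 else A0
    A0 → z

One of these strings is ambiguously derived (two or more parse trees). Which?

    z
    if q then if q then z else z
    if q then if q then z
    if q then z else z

if q then if q then z else z

z: 1 tree
if q then if q then z else z: 2 trees
if q then if q then z: 1 tree
if q then z else z: 1 tree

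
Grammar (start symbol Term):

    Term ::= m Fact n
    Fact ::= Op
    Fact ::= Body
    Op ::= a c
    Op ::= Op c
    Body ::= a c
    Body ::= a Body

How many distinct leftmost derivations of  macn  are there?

Parse trees for macn:
  [Term m [Fact [Op a c]] n]
  [Term m [Fact [Body a c]] n]

2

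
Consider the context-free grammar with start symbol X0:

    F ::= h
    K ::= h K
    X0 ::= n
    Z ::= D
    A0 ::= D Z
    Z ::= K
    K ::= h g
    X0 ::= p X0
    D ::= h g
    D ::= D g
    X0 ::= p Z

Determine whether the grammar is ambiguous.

Witness: p h g

Derivation 1: X0 ⇒ p Z ⇒ p D ⇒ p h g
Derivation 2: X0 ⇒ p Z ⇒ p K ⇒ p h g

Two distinct leftmost derivations for the same string.

Ambiguous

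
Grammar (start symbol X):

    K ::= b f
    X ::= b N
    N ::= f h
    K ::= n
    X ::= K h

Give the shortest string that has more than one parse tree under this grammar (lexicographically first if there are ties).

b f h

length 2: no string has ≥2 trees
length 3: b f h has 2 parse trees

Two derivations of b f h:
  X ⇒ b N ⇒ b f h
  X ⇒ K h ⇒ b f h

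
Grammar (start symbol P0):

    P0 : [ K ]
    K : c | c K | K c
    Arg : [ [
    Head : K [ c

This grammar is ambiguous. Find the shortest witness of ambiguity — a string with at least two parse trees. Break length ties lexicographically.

[ c c ]

length 3: no string has ≥2 trees
length 4: [ c c ] has 2 parse trees

Two derivations of [ c c ]:
  P0 ⇒ [ K ] ⇒ [ c K ] ⇒ [ c c ]
  P0 ⇒ [ K ] ⇒ [ K c ] ⇒ [ c c ]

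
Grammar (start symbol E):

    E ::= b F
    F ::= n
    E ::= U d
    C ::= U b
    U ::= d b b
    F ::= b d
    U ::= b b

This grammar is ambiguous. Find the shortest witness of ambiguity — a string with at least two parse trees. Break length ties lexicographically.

length 2: no string has ≥2 trees
length 3: b b d has 2 parse trees

Two derivations of b b d:
  E ⇒ b F ⇒ b b d
  E ⇒ U d ⇒ b b d

b b d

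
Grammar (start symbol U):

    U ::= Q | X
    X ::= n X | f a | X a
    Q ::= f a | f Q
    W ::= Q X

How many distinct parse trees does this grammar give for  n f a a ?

2

Parse trees for n f a a:
  [U [X n [X [X f a] a]]]
  [U [X [X n [X f a]] a]]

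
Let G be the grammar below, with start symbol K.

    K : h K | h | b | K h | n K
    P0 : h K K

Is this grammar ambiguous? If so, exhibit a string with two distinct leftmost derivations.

Ambiguous

Witness: h h

Derivation 1: K ⇒ h K ⇒ h h
Derivation 2: K ⇒ K h ⇒ h h

Two distinct leftmost derivations for the same string.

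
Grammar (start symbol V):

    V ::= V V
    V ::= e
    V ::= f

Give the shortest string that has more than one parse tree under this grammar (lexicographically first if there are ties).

length 1: no string has ≥2 trees
length 2: no string has ≥2 trees
length 3: e e e has 2 parse trees

Two derivations of e e e:
  V ⇒ V V ⇒ V V V ⇒ e V V ⇒ e e V ⇒ e e e
  V ⇒ V V ⇒ e V ⇒ e V V ⇒ e e V ⇒ e e e

e e e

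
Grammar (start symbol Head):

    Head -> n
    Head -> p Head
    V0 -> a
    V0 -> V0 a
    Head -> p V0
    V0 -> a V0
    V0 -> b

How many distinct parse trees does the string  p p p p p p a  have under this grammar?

1

Parse trees for p p p p p p a:
  [Head p [Head p [Head p [Head p [Head p [Head p [V0 a]]]]]]]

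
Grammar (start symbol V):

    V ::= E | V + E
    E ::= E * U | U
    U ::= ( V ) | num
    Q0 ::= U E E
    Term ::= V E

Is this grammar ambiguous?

Unambiguous

Only V, E, U are reachable from V; ignoring the rest: V → V + E | E  ;  E → E * U | U  — a left-associative chain with U at the bottom. Each string factors uniquely by precedence.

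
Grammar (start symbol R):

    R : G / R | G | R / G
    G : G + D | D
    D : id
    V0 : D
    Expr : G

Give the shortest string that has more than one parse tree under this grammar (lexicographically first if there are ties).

length 1: no string has ≥2 trees
length 3: id / id has 2 parse trees

Two derivations of id / id:
  R ⇒ G / R ⇒ D / R ⇒ id / R ⇒ id / G ⇒ id / D ⇒ id / id
  R ⇒ R / G ⇒ G / G ⇒ D / G ⇒ id / G ⇒ id / D ⇒ id / id

id / id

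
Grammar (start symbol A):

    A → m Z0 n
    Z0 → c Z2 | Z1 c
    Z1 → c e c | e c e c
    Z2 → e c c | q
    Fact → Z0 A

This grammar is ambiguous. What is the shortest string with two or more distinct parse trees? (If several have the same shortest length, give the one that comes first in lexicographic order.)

m c e c c n

length 4: no string has ≥2 trees
length 6: m c e c c n has 2 parse trees

Two derivations of m c e c c n:
  A ⇒ m Z0 n ⇒ m c Z2 n ⇒ m c e c c n
  A ⇒ m Z0 n ⇒ m Z1 c n ⇒ m c e c c n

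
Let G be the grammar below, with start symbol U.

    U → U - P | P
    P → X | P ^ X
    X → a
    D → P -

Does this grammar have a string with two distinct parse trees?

(D is unreachable from U, so its rules don't affect L(U).) This is a standard precedence ladder (U over P over X), with each level left-recursive on its own operator ('-' at U, '^' at P). That structure is LR(1), hence unambiguous.

Unambiguous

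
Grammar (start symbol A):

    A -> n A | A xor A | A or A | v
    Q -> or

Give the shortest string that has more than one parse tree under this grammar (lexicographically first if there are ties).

length 1: no string has ≥2 trees
length 2: no string has ≥2 trees
length 3: no string has ≥2 trees
length 4: n v or v has 2 parse trees

Two derivations of n v or v:
  A ⇒ n A ⇒ n A or A ⇒ n v or A ⇒ n v or v
  A ⇒ A or A ⇒ n A or A ⇒ n v or A ⇒ n v or v

n v or v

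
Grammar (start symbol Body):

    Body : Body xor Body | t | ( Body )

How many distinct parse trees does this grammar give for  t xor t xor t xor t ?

5

Parse trees for t xor t xor t xor t:
  [Body [Body t] xor [Body [Body t] xor [Body [Body t] xor [Body t]]]]
  [Body [Body t] xor [Body [Body [Body t] xor [Body t]] xor [Body t]]]
  [Body [Body [Body t] xor [Body t]] xor [Body [Body t] xor [Body t]]]
  [Body [Body [Body t] xor [Body [Body t] xor [Body t]]] xor [Body t]]
  [Body [Body [Body [Body t] xor [Body t]] xor [Body t]] xor [Body t]]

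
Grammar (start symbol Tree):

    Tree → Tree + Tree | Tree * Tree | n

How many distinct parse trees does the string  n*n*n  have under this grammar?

Parse trees for n*n*n:
  [Tree [Tree n] * [Tree [Tree n] * [Tree n]]]
  [Tree [Tree [Tree n] * [Tree n]] * [Tree n]]

2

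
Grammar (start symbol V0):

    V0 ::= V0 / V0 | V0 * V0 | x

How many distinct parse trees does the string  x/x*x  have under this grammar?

Parse trees for x/x*x:
  [V0 [V0 x] / [V0 [V0 x] * [V0 x]]]
  [V0 [V0 [V0 x] / [V0 x]] * [V0 x]]

2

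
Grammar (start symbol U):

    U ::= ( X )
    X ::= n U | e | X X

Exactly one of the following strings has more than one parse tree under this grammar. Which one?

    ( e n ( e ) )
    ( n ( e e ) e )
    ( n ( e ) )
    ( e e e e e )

( e e e e e )

( e n ( e ) ): 1 tree
( n ( e e ) e ): 1 tree
( n ( e ) ): 1 tree
( e e e e e ): 14 trees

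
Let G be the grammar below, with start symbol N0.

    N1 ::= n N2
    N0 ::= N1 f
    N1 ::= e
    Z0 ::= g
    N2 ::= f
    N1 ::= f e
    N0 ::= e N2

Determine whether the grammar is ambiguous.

Ambiguous

Witness: e f

Derivation 1: N0 ⇒ N1 f ⇒ e f
Derivation 2: N0 ⇒ e N2 ⇒ e f

Two distinct leftmost derivations for the same string.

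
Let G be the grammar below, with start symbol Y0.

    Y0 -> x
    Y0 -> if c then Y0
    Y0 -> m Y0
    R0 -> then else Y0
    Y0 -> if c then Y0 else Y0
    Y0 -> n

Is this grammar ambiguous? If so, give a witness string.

Witness: if c then if c then n else n

Derivation 1: Y0 ⇒ if c then Y0 ⇒ if c then if c then Y0 else Y0 ⇒ if c then if c then n else Y0 ⇒ if c then if c then n else n
Derivation 2: Y0 ⇒ if c then Y0 else Y0 ⇒ if c then if c then Y0 else Y0 ⇒ if c then if c then n else Y0 ⇒ if c then if c then n else n

Two distinct leftmost derivations for the same string.

Ambiguous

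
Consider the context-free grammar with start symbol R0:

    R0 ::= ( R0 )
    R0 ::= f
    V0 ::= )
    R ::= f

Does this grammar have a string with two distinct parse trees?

Unambiguous

(R, V0 are unreachable from R0, so their rules don't affect L(R0).) Each string is a nest of matched brackets around a single atom. An opening bracket forces the recursive rule; an atom forces the base rule.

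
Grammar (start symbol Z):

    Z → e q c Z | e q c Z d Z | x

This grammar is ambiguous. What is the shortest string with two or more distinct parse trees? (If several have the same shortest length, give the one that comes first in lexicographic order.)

e q c e q c x d x

length 1: no string has ≥2 trees
length 4: no string has ≥2 trees
length 6: no string has ≥2 trees
length 7: no string has ≥2 trees
length 9: e q c e q c x d x has 2 parse trees

Two derivations of e q c e q c x d x:
  Z ⇒ e q c Z ⇒ e q c e q c Z d Z ⇒ e q c e q c x d Z ⇒ e q c e q c x d x
  Z ⇒ e q c Z d Z ⇒ e q c e q c Z d Z ⇒ e q c e q c x d Z ⇒ e q c e q c x d x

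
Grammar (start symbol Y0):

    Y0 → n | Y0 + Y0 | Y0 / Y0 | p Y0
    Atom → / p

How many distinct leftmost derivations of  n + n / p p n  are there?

2

Parse trees for n + n / p p n:
  [Y0 [Y0 n] + [Y0 [Y0 n] / [Y0 p [Y0 p [Y0 n]]]]]
  [Y0 [Y0 [Y0 n] + [Y0 n]] / [Y0 p [Y0 p [Y0 n]]]]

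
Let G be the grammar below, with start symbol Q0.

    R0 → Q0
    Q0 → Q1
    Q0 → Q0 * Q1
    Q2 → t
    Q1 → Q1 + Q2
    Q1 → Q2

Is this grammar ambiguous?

Unambiguous

(R0 is unreachable from Q0, so its rules don't affect L(Q0).) The grammar is stratified — Q0 handles '*' (left-recursive), Q1 handles '+', Q2 atoms. Each operator has a fixed associativity and precedence level, so every string has one parse.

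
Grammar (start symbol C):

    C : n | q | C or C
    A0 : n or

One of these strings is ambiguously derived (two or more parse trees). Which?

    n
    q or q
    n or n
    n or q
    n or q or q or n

n: 1 tree
q or q: 1 tree
n or n: 1 tree
n or q: 1 tree
n or q or q or n: 5 trees

n or q or q or n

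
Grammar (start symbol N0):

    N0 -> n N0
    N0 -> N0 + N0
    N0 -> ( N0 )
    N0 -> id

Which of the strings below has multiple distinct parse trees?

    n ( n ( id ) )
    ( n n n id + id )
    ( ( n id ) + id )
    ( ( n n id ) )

n ( n ( id ) ): 1 tree
( n n n id + id ): 4 trees
( ( n id ) + id ): 1 tree
( ( n n id ) ): 1 tree

( n n n id + id )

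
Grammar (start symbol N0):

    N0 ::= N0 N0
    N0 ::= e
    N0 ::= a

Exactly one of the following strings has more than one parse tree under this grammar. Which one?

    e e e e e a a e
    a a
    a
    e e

e e e e e a a e: 429 trees
a a: 1 tree
a: 1 tree
e e: 1 tree

e e e e e a a e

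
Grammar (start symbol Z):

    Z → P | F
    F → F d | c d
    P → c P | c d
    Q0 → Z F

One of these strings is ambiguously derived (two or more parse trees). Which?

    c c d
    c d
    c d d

c c d: 1 tree
c d: 2 trees
c d d: 1 tree

c d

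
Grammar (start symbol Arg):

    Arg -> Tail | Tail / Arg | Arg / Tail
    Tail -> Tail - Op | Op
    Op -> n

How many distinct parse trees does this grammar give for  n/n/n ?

4

Parse trees for n/n/n:
  [Arg [Tail [Op n]] / [Arg [Tail [Op n]] / [Arg [Tail [Op n]]]]]
  [Arg [Tail [Op n]] / [Arg [Arg [Tail [Op n]]] / [Tail [Op n]]]]
  [Arg [Arg [Tail [Op n]] / [Arg [Tail [Op n]]]] / [Tail [Op n]]]
  [Arg [Arg [Arg [Tail [Op n]]] / [Tail [Op n]]] / [Tail [Op n]]]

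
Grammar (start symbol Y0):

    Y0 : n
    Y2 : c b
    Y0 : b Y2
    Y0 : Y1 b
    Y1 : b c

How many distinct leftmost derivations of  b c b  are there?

Parse trees for b c b:
  [Y0 b [Y2 c b]]
  [Y0 [Y1 b c] b]

2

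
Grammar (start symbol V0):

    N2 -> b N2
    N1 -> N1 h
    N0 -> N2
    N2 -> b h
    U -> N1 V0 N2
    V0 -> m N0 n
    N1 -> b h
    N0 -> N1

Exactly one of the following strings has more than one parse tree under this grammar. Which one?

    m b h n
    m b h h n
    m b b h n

m b h n: 2 trees
m b h h n: 1 tree
m b b h n: 1 tree

m b h n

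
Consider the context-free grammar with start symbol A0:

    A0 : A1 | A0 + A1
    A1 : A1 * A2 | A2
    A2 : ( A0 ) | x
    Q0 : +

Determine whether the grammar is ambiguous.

(Q0 is unreachable from A0, so its rules don't affect L(A0).) The grammar is stratified — A0 handles '+' (left-recursive), A1 handles '*', A2 atoms. Each operator has a fixed associativity and precedence level, so every string has one parse.

Unambiguous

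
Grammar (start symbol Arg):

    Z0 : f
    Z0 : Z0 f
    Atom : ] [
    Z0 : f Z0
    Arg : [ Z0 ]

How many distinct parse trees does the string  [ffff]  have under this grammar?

Parse trees for [ffff]:
  [Arg [ [Z0 [Z0 [Z0 [Z0 f] f] f] f] ]]
  [Arg [ [Z0 [Z0 [Z0 f [Z0 f]] f] f] ]]
  [Arg [ [Z0 [Z0 f [Z0 [Z0 f] f]] f] ]]
  [Arg [ [Z0 [Z0 f [Z0 f [Z0 f]]] f] ]]
  [Arg [ [Z0 f [Z0 [Z0 [Z0 f] f] f]] ]]
  [Arg [ [Z0 f [Z0 [Z0 f [Z0 f]] f]] ]]
  [Arg [ [Z0 f [Z0 f [Z0 [Z0 f] f]]] ]]
  [Arg [ [Z0 f [Z0 f [Z0 f [Z0 f]]]] ]]

8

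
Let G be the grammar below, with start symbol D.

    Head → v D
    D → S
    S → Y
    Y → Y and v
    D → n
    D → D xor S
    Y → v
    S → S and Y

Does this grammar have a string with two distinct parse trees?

Witness: v and v

Derivation 1: D ⇒ S ⇒ Y ⇒ Y and v ⇒ v and v
Derivation 2: D ⇒ S ⇒ S and Y ⇒ Y and Y ⇒ v and Y ⇒ v and v

Two distinct leftmost derivations for the same string.

Ambiguous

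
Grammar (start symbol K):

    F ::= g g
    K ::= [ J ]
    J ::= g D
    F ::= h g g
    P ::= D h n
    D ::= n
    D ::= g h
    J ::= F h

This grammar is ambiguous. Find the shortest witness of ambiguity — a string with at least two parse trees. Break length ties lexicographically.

[ g g h ]

length 4: no string has ≥2 trees
length 5: [ g g h ] has 2 parse trees

Two derivations of [ g g h ]:
  K ⇒ [ J ] ⇒ [ g D ] ⇒ [ g g h ]
  K ⇒ [ J ] ⇒ [ F h ] ⇒ [ g g h ]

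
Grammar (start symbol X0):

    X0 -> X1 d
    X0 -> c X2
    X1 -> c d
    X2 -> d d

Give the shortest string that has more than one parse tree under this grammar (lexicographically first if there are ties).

c d d

length 3: c d d has 2 parse trees

Two derivations of c d d:
  X0 ⇒ X1 d ⇒ c d d
  X0 ⇒ c X2 ⇒ c d d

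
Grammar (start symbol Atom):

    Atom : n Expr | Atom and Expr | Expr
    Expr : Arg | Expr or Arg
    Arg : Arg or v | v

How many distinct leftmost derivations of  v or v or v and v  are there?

Parse trees for v or v or v and v:
  [Atom [Atom [Expr [Arg [Arg [Arg v] or v] or v]]] and [Expr [Arg v]]]
  [Atom [Atom [Expr [Expr [Arg v]] or [Arg [Arg v] or v]]] and [Expr [Arg v]]]
  [Atom [Atom [Expr [Expr [Arg [Arg v] or v]] or [Arg v]]] and [Expr [Arg v]]]
  [Atom [Atom [Expr [Expr [Expr [Arg v]] or [Arg v]] or [Arg v]]] and [Expr [Arg v]]]

4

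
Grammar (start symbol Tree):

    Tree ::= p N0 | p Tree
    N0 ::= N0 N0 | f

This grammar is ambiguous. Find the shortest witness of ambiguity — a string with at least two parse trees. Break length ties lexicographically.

p f f f

length 2: no string has ≥2 trees
length 3: no string has ≥2 trees
length 4: p f f f has 2 parse trees

Two derivations of p f f f:
  Tree ⇒ p N0 ⇒ p N0 N0 ⇒ p N0 N0 N0 ⇒ p f N0 N0 ⇒ p f f N0 ⇒ p f f f
  Tree ⇒ p N0 ⇒ p N0 N0 ⇒ p f N0 ⇒ p f N0 N0 ⇒ p f f N0 ⇒ p f f f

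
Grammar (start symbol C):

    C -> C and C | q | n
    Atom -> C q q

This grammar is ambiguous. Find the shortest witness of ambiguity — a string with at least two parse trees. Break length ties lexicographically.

n and n and n

length 1: no string has ≥2 trees
length 3: no string has ≥2 trees
length 5: n and n and n has 2 parse trees

Two derivations of n and n and n:
  C ⇒ C and C ⇒ C and C and C ⇒ n and C and C ⇒ n and n and C ⇒ n and n and n
  C ⇒ C and C ⇒ n and C ⇒ n and C and C ⇒ n and n and C ⇒ n and n and n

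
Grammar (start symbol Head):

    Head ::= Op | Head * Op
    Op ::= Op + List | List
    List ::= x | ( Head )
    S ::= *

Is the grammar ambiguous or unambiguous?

Only Head, Op, List are reachable from Head; ignoring the rest: This is a standard precedence ladder (Head over Op over List), with each level left-recursive on its own operator ('*' at Head, '+' at Op). That structure is LR(1), hence unambiguous.

Unambiguous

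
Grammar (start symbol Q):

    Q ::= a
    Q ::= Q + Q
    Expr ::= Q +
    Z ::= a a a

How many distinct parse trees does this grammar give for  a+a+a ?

2

Parse trees for a+a+a:
  [Q [Q a] + [Q [Q a] + [Q a]]]
  [Q [Q [Q a] + [Q a]] + [Q a]]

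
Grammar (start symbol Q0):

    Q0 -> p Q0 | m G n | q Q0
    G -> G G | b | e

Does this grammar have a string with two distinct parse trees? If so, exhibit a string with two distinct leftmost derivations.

Ambiguous

Witness: m b b b n

Derivation 1: Q0 ⇒ m G n ⇒ m G G n ⇒ m G G G n ⇒ m b G G n ⇒ m b b G n ⇒ m b b b n
Derivation 2: Q0 ⇒ m G n ⇒ m G G n ⇒ m b G n ⇒ m b G G n ⇒ m b b G n ⇒ m b b b n

Two distinct leftmost derivations for the same string.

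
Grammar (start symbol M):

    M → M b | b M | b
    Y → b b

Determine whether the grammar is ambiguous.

Witness: b b

Derivation 1: M ⇒ M b ⇒ b b
Derivation 2: M ⇒ b M ⇒ b b

Two distinct leftmost derivations for the same string.

Ambiguous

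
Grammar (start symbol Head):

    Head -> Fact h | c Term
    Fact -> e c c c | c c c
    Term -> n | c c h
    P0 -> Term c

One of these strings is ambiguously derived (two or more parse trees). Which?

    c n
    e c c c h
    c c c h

c c c h

c n: 1 tree
e c c c h: 1 tree
c c c h: 2 trees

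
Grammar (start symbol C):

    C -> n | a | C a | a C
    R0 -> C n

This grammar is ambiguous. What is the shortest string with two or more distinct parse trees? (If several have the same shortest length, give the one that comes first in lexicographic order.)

a a

length 1: no string has ≥2 trees
length 2: a a has 2 parse trees

Two derivations of a a:
  C ⇒ C a ⇒ a a
  C ⇒ a C ⇒ a a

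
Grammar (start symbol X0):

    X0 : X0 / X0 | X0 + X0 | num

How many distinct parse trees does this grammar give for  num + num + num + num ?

5

Parse trees for num + num + num + num:
  [X0 [X0 num] + [X0 [X0 num] + [X0 [X0 num] + [X0 num]]]]
  [X0 [X0 num] + [X0 [X0 [X0 num] + [X0 num]] + [X0 num]]]
  [X0 [X0 [X0 num] + [X0 num]] + [X0 [X0 num] + [X0 num]]]
  [X0 [X0 [X0 num] + [X0 [X0 num] + [X0 num]]] + [X0 num]]
  [X0 [X0 [X0 [X0 num] + [X0 num]] + [X0 num]] + [X0 num]]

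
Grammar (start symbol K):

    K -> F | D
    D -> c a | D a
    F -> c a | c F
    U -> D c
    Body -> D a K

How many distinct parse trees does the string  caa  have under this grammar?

1

Parse trees for caa:
  [K [D [D c a] a]]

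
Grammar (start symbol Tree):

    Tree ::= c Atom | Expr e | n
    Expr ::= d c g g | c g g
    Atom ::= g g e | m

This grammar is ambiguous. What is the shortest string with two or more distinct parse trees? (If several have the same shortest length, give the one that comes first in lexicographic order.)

c g g e

length 1: no string has ≥2 trees
length 2: no string has ≥2 trees
length 4: c g g e has 2 parse trees

Two derivations of c g g e:
  Tree ⇒ c Atom ⇒ c g g e
  Tree ⇒ Expr e ⇒ c g g e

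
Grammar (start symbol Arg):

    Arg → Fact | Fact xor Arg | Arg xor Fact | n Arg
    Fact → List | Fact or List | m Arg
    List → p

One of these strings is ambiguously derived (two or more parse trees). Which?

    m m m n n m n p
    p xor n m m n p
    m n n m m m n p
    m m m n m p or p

m m m n m p or p

m m m n n m n p: 1 tree
p xor n m m n p: 1 tree
m n n m m m n p: 1 tree
m m m n m p or p: 5 trees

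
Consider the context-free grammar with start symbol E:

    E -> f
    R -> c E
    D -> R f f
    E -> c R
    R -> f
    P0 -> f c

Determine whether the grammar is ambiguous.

(D, P0 are unreachable from E, so their rules don't affect L(E).) Each reachable nonterminal has at most one production per leading terminal, and all productions are right-linear; the derivation is determined token-by-token.

Unambiguous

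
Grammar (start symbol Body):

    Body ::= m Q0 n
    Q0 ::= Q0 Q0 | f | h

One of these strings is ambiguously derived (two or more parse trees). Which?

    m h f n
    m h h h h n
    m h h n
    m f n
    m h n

m h h h h n

m h f n: 1 tree
m h h h h n: 5 trees
m h h n: 1 tree
m f n: 1 tree
m h n: 1 tree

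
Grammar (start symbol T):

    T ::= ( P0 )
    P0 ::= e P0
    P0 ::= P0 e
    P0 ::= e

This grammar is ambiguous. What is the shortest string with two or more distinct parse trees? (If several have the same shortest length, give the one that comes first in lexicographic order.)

length 3: no string has ≥2 trees
length 4: ( e e ) has 2 parse trees

Two derivations of ( e e ):
  T ⇒ ( P0 ) ⇒ ( e P0 ) ⇒ ( e e )
  T ⇒ ( P0 ) ⇒ ( P0 e ) ⇒ ( e e )

( e e )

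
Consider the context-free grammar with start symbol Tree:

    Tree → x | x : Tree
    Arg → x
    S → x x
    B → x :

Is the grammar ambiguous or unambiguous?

(Arg, S, B are unreachable from Tree, so their rules don't affect L(Tree).) The reachable grammar is A → atom sep A | atom. Each atom is followed by either the separator (recurse) or end-of-string (stop) — no choice point.

Unambiguous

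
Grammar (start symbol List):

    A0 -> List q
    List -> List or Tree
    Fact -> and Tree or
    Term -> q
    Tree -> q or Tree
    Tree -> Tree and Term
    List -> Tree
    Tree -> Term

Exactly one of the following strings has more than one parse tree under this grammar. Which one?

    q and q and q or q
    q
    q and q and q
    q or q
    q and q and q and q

q and q and q or q: 1 tree
q: 1 tree
q and q and q: 1 tree
q or q: 2 trees
q and q and q and q: 1 tree

q or q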